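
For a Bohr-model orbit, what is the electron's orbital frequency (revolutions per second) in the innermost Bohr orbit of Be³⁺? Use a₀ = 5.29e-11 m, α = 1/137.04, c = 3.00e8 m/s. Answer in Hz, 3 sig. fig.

1.05e17 Hz

r = n²a₀/Z = 1.32e-11 m, v = Zαc/n = 8.76e6 m/s
f = v/(2πr) = 1.05e17 Hz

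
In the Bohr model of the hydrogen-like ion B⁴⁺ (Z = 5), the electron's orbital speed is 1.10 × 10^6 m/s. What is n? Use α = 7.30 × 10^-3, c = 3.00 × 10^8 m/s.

10

v_n = Zαc/n ⇒ n = Zαc/v = 5 × 0.00730 × 3.00 × 10^8 / 1.10 × 10^6 ≈ 9.95
n = 10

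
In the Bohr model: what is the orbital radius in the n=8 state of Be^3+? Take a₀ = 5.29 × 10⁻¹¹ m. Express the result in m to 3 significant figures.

r_n = n²a₀/Z = 8² × 5.29 × 10⁻¹¹ / 4
    = 64 × 5.29 × 10⁻¹¹ / 4 = 8.46 × 10⁻¹⁰ m

8.46 × 10⁻¹⁰ m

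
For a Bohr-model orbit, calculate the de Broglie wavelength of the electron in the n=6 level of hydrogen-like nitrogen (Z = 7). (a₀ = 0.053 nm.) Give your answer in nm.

0.29 nm

The Bohr quantisation condition is nλ = 2πr_n.
r_n = n²a₀/Z = 0.27 nm
λ = 2πr_n/n = 2π·0.27/6 = 0.29 nm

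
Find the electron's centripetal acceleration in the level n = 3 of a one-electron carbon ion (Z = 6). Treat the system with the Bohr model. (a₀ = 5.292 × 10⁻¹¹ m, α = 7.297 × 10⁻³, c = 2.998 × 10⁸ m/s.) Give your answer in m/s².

2.412 × 10²³ m/s²

r = n²a₀/Z = 7.938 × 10⁻¹¹ m, v = Zαc/n = 4.375 × 10⁶ m/s
a = v²/r = (4.375 × 10⁶)² / 7.938 × 10⁻¹¹ = 2.412 × 10²³ m/s²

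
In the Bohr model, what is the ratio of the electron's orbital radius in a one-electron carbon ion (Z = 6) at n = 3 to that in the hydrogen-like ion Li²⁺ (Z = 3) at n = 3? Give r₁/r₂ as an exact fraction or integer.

r ∝ Z^-1 · n^2
r₁/r₂ = (6/3)^-1 · (3/3)^2 = 1/2

1/2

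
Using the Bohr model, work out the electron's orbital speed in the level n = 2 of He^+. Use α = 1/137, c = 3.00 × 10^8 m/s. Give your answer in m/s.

2.19 × 10^6 m/s

v_n = Zαc/n = 2 × 0.00730 × 3.00 × 10^8 / 2
    = 2.19 × 10^6 m/s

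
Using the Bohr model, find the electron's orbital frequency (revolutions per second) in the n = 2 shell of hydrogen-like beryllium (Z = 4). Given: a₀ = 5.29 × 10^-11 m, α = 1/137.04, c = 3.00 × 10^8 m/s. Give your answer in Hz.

1.32 × 10^16 Hz

r = n²a₀/Z = 5.29 × 10^-11 m, v = Zαc/n = 4.38 × 10^6 m/s
f = v/(2πr) = 1.32 × 10^16 Hz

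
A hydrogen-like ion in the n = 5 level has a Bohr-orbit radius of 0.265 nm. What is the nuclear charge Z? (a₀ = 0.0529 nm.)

r_n = n²a₀/Z ⇒ Z = n²a₀/r = 5² × 0.0529 / 0.265 ≈ 4.99
Z = 5

5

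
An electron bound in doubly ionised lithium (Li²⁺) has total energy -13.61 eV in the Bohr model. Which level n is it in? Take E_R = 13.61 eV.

3

E_n = −E_R Z²/n² ⇒ n² = E_R Z²/(−E_n) = 13.61 × 3² / 13.61 ≈ 9.00
n = 3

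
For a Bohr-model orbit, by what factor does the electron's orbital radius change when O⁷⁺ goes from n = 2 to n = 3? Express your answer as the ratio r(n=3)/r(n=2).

9/4

r ∝ Z^-1 · n^2; with Z fixed, r ∝ n^2.
r(n=3)/r(n=2) = (3/2)^2 = 9/4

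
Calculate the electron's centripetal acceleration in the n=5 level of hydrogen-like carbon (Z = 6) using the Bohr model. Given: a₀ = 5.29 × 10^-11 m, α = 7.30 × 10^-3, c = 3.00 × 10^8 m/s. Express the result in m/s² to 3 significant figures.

3.13 × 10^22 m/s²

r = n²a₀/Z = 2.20 × 10^-10 m, v = Zαc/n = 2.63 × 10^6 m/s
a = v²/r = (2.63 × 10^6)² / 2.20 × 10^-10 = 3.13 × 10^22 m/s²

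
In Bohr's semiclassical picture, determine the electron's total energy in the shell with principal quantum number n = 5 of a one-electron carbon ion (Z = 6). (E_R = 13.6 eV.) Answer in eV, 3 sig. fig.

-19.6 eV

E_n = −E_R·Z²/n² = −13.6 × 6²/5² = -19.6 eV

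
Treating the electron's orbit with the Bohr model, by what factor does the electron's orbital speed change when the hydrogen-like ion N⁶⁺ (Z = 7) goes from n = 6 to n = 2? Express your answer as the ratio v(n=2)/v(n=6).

v ∝ Z^1 · n^-1; with Z fixed, v ∝ n^-1.
v(n=2)/v(n=6) = (2/6)^-1 = 3

3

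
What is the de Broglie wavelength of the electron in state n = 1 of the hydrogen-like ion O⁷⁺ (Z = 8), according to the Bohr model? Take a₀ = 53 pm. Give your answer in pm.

42 pm

The Bohr quantisation condition is nλ = 2πr_n.
r_n = n²a₀/Z = 6.6 pm
λ = 2πr_n/n = 2π·6.6/1 = 42 pm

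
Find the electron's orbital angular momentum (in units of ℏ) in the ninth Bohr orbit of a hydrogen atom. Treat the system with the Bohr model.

L_n = nℏ, so L/ℏ = n = 9.

9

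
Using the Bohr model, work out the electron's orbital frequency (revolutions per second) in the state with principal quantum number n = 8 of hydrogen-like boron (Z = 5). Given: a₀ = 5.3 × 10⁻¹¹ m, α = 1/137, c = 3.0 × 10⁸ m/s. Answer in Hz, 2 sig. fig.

3.2 × 10¹⁴ Hz

r = n²a₀/Z = 6.8 × 10⁻¹⁰ m, v = Zαc/n = 1.4 × 10⁶ m/s
f = v/(2πr) = 3.2 × 10¹⁴ Hz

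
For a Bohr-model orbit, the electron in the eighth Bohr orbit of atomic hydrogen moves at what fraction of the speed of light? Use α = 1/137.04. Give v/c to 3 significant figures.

v_n = Zαc/n, so v/c = Zα/n = 1 × 0.00730 / 8 = 0.000912

0.000912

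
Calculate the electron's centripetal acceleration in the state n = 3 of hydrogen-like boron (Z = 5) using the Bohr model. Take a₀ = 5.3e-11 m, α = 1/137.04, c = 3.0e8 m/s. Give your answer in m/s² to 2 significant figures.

1.4e23 m/s²

r = n²a₀/Z = 9.5e-11 m, v = Zαc/n = 3.6e6 m/s
a = v²/r = (3.6e6)² / 9.5e-11 = 1.4e23 m/s²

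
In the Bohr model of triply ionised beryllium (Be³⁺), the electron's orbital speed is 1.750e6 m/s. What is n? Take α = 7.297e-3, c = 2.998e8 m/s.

v_n = Zαc/n ⇒ n = Zαc/v = 4 × 0.007297 × 2.998e8 / 1.750e6 ≈ 5.00
n = 5

5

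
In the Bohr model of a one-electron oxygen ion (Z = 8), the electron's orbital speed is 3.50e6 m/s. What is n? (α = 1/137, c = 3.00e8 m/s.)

5

v_n = Zαc/n ⇒ n = Zαc/v = 8 × 0.00730 × 3.00e8 / 3.50e6 ≈ 5.01
n = 5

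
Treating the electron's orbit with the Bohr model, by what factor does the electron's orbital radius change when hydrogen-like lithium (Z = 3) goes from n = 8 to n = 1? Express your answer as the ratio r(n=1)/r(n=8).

r ∝ Z^-1 · n^2; with Z fixed, r ∝ n^2.
r(n=1)/r(n=8) = (1/8)^2 = 1/64

1/64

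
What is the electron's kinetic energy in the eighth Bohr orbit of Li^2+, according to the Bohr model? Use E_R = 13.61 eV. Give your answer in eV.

For a Coulomb orbit the virial theorem gives K = −E_n.
E_n = −E_R·Z²/n², so K = E_R·Z²/n² = 13.61 × 3²/8² = 1.914 eV

1.914 eV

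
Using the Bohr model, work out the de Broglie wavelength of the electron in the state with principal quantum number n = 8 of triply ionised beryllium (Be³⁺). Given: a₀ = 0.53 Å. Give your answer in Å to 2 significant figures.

The Bohr quantisation condition is nλ = 2πr_n.
r_n = n²a₀/Z = 8.5 Å
λ = 2πr_n/n = 2π·8.5/8 = 6.7 Å

6.7 Å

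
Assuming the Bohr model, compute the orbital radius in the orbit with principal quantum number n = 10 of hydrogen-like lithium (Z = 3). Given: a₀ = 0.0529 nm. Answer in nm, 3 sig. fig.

r_n = n²a₀/Z = 10² × 0.0529 / 3
    = 100 × 0.0529 / 3 = 1.76 nm

1.76 nm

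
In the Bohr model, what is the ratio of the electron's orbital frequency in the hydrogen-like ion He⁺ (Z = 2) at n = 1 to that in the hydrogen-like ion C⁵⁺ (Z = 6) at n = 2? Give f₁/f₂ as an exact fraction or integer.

f ∝ Z^2 · n^-3
f₁/f₂ = (2/6)^2 · (1/2)^-3 = 8/9

8/9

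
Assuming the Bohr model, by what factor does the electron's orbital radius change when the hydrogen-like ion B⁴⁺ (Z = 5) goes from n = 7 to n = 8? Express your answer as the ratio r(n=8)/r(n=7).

64/49

r ∝ Z^-1 · n^2; with Z fixed, r ∝ n^2.
r(n=8)/r(n=7) = (8/7)^2 = 64/49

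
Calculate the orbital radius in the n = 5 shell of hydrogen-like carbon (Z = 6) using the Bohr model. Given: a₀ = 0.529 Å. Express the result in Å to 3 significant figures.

r_n = n²a₀/Z = 5² × 0.529 / 6
    = 25 × 0.529 / 6 = 2.20 Å

2.20 Å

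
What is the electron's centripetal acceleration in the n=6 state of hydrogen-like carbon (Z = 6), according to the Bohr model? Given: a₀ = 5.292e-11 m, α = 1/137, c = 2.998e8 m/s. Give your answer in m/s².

1.508e22 m/s²

r = n²a₀/Z = 3.175e-10 m, v = Zαc/n = 2.188e6 m/s
a = v²/r = (2.188e6)² / 3.175e-10 = 1.508e22 m/s²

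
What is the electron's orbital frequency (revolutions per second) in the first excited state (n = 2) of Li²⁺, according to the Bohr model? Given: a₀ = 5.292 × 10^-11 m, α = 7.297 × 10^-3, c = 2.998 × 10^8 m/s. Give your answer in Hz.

7.402 × 10^15 Hz

r = n²a₀/Z = 7.056 × 10^-11 m, v = Zαc/n = 3.281 × 10^6 m/s
f = v/(2πr) = 7.402 × 10^15 Hz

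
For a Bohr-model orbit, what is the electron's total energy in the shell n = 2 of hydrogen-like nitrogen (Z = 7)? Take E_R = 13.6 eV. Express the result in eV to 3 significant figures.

E_n = −E_R·Z²/n² = −13.6 × 7²/2² = -167 eV

-167 eV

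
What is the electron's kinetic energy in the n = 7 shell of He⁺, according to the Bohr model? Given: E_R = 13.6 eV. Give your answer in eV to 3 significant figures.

1.11 eV

For a Coulomb orbit the virial theorem gives K = −E_n.
E_n = −E_R·Z²/n², so K = E_R·Z²/n² = 13.6 × 2²/7² = 1.11 eV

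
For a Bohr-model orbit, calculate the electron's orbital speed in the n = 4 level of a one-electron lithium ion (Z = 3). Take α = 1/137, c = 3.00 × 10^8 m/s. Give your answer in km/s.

v_n = Zαc/n = 3 × 0.00730 × 3.00 × 10^8 / 4
    = 1640 km/s

1640 km/s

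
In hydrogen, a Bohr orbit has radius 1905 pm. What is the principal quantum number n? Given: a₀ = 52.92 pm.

r_n = n²a₀/Z ⇒ n² = rZ/a₀ = 1905 × 1 / 52.92 ≈ 36.00
n = 6

6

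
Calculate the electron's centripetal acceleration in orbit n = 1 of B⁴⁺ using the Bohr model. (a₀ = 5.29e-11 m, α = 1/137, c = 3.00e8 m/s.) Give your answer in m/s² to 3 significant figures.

r = n²a₀/Z = 1.06e-11 m, v = Zαc/n = 1.09e7 m/s
a = v²/r = (1.09e7)² / 1.06e-11 = 1.13e25 m/s²

1.13e25 m/s²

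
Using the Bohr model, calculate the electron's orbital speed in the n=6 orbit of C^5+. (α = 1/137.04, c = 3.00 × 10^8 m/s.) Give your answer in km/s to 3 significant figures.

v_n = Zαc/n = 6 × 0.00730 × 3.00 × 10^8 / 6
    = 2190 km/s

2190 km/s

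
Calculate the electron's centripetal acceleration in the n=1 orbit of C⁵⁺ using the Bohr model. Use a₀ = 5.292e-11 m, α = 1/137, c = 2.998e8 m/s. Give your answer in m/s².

1.955e25 m/s²

r = n²a₀/Z = 8.820e-12 m, v = Zαc/n = 1.313e7 m/s
a = v²/r = (1.313e7)² / 8.820e-12 = 1.955e25 m/s²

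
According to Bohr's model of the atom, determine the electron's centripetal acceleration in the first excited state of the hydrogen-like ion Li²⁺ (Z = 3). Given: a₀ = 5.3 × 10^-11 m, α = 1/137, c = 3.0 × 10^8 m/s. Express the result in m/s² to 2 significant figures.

r = n²a₀/Z = 7.1 × 10^-11 m, v = Zαc/n = 3.3 × 10^6 m/s
a = v²/r = (3.3 × 10^6)² / 7.1 × 10^-11 = 1.5 × 10^23 m/s²

1.5 × 10^23 m/s²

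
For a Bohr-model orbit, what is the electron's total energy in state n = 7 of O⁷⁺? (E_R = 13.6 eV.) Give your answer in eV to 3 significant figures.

E_n = −E_R·Z²/n² = −13.6 × 8²/7² = -17.8 eV

-17.8 eV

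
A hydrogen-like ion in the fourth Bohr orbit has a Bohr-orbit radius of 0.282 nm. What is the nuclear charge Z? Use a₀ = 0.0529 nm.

3

r_n = n²a₀/Z ⇒ Z = n²a₀/r = 4² × 0.0529 / 0.282 ≈ 3.00
Z = 3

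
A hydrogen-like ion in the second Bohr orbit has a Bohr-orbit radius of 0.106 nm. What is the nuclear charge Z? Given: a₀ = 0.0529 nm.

2

r_n = n²a₀/Z ⇒ Z = n²a₀/r = 2² × 0.0529 / 0.106 ≈ 2.00
Z = 2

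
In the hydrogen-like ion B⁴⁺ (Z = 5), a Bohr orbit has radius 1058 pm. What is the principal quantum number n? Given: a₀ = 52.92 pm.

10

r_n = n²a₀/Z ⇒ n² = rZ/a₀ = 1058 × 5 / 52.92 ≈ 99.96
n = 10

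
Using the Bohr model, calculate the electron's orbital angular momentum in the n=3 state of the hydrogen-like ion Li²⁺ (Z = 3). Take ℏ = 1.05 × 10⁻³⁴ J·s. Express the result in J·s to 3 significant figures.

L_n = nℏ = 3 × 1.05 × 10⁻³⁴ = 3.15 × 10⁻³⁴ J·s

3.15 × 10⁻³⁴ J·s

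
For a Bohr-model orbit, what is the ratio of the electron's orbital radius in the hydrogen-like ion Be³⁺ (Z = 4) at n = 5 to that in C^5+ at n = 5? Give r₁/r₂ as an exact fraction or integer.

3/2

r ∝ Z^-1 · n^2
r₁/r₂ = (4/6)^-1 · (5/5)^2 = 3/2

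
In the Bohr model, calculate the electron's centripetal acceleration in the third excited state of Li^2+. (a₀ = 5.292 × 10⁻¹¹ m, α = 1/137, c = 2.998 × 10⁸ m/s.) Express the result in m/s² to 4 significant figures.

9.544 × 10²¹ m/s²

r = n²a₀/Z = 2.822 × 10⁻¹⁰ m, v = Zαc/n = 1.641 × 10⁶ m/s
a = v²/r = (1.641 × 10⁶)² / 2.822 × 10⁻¹⁰ = 9.544 × 10²¹ m/s²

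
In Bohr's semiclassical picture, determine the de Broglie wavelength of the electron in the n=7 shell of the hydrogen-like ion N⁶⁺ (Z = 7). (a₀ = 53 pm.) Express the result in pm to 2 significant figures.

330 pm

The Bohr quantisation condition is nλ = 2πr_n.
r_n = n²a₀/Z = 370 pm
λ = 2πr_n/n = 2π·370/7 = 330 pm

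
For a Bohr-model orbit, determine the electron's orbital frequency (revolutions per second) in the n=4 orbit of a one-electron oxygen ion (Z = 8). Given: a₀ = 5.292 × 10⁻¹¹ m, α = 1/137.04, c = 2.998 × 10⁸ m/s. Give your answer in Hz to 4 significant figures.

6.579 × 10¹⁵ Hz

r = n²a₀/Z = 1.058 × 10⁻¹⁰ m, v = Zαc/n = 4.375 × 10⁶ m/s
f = v/(2πr) = 6.579 × 10¹⁵ Hz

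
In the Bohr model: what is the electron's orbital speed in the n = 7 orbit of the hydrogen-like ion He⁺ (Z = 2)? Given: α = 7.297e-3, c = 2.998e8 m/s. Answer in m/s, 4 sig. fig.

6.250e5 m/s

v_n = Zαc/n = 2 × 0.007297 × 2.998e8 / 7
    = 6.250e5 m/s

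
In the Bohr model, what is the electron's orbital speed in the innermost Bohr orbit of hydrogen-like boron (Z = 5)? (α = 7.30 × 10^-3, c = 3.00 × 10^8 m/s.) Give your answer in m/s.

1.09 × 10^7 m/s

v_n = Zαc/n = 5 × 0.00730 × 3.00 × 10^8 / 1
    = 1.09 × 10^7 m/s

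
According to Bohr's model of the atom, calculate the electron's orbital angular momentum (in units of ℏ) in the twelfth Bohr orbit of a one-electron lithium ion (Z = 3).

12

L_n = nℏ, so L/ℏ = n = 12.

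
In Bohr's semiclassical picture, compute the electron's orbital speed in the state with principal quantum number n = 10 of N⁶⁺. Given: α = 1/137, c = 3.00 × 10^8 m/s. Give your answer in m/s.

v_n = Zαc/n = 7 × 0.00730 × 3.00 × 10^8 / 10
    = 1.53 × 10^6 m/s

1.53 × 10^6 m/s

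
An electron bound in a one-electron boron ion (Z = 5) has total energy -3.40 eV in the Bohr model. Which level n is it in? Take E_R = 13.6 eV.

10

E_n = −E_R Z²/n² ⇒ n² = E_R Z²/(−E_n) = 13.6 × 5² / 3.40 ≈ 100.00
n = 10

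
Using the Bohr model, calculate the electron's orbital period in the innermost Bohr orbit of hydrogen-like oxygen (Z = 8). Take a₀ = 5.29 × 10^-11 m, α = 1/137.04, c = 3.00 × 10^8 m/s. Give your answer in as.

2.37 as

r = n²a₀/Z = 1²·5.29 × 10^-11/8 = 6.61 × 10^-12 m
v = Zαc/n = 8·0.00730·3.00 × 10^8/1 = 1.75 × 10^7 m/s
T = 2πr/v = 2.37 × 10^-18 s = 2.37 as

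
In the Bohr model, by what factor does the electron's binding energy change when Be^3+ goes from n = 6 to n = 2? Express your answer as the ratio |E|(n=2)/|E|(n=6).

|E| ∝ Z^2 · n^-2; with Z fixed, |E| ∝ n^-2.
|E|(n=2)/|E|(n=6) = (2/6)^-2 = 9

9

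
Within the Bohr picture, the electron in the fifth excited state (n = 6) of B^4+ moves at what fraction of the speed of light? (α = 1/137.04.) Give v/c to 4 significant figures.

0.006081

v_n = Zαc/n, so v/c = Zα/n = 5 × 0.007297 / 6 = 0.006081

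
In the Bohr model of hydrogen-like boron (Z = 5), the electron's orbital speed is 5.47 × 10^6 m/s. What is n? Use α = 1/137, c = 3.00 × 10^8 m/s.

v_n = Zαc/n ⇒ n = Zαc/v = 5 × 0.00730 × 3.00 × 10^8 / 5.47 × 10^6 ≈ 2.00
n = 2

2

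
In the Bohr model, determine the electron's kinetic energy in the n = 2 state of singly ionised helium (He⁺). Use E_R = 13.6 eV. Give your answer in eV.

For a Coulomb orbit the virial theorem gives K = −E_n.
E_n = −E_R·Z²/n², so K = E_R·Z²/n² = 13.6 × 2²/2² = 13.6 eV

13.6 eV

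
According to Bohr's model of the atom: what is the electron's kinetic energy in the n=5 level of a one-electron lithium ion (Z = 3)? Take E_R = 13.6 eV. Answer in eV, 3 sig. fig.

For a Coulomb orbit the virial theorem gives K = −E_n.
E_n = −E_R·Z²/n², so K = E_R·Z²/n² = 13.6 × 3²/5² = 4.90 eV

4.90 eV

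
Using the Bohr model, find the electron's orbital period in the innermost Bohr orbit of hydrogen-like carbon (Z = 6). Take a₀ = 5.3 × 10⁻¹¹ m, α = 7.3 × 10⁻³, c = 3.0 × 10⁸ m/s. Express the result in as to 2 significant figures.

4.2 as

r = n²a₀/Z = 1²·5.3 × 10⁻¹¹/6 = 8.8 × 10⁻¹² m
v = Zαc/n = 6·0.0073·3.0 × 10⁸/1 = 1.3 × 10⁷ m/s
T = 2πr/v = 4.2 × 10⁻¹⁸ s = 4.2 as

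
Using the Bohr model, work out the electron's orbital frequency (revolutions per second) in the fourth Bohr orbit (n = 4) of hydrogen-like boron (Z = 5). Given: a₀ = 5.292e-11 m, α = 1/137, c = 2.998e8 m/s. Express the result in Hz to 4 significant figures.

r = n²a₀/Z = 1.693e-10 m, v = Zαc/n = 2.735e6 m/s
f = v/(2πr) = 2.571e15 Hz

2.571e15 Hz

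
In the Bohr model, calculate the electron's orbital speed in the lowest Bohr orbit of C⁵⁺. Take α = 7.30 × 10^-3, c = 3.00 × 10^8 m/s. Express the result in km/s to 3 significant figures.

v_n = Zαc/n = 6 × 0.00730 × 3.00 × 10^8 / 1
    = 1.31 × 10^4 km/s

1.31 × 10^4 km/s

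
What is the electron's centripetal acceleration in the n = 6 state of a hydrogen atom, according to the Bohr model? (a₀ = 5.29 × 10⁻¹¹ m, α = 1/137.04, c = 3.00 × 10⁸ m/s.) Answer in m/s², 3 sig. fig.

6.99 × 10¹⁹ m/s²

r = n²a₀/Z = 1.90 × 10⁻⁹ m, v = Zαc/n = 3.65 × 10⁵ m/s
a = v²/r = (3.65 × 10⁵)² / 1.90 × 10⁻⁹ = 6.99 × 10¹⁹ m/s²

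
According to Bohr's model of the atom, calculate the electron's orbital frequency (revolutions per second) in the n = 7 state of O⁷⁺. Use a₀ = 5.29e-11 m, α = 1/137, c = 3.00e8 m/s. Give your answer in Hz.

1.23e15 Hz

r = n²a₀/Z = 3.24e-10 m, v = Zαc/n = 2.50e6 m/s
f = v/(2πr) = 1.23e15 Hz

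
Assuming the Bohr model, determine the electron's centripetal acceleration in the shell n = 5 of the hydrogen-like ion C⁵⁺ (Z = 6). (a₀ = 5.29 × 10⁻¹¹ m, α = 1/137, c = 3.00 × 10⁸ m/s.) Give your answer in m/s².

3.13 × 10²² m/s²

r = n²a₀/Z = 2.20 × 10⁻¹⁰ m, v = Zαc/n = 2.63 × 10⁶ m/s
a = v²/r = (2.63 × 10⁶)² / 2.20 × 10⁻¹⁰ = 3.13 × 10²² m/s²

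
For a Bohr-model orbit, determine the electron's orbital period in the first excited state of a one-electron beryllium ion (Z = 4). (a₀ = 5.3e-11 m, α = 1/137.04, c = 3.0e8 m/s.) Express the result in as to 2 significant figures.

76 as

r = n²a₀/Z = 2²·5.3e-11/4 = 5.3e-11 m
v = Zαc/n = 4·0.0073·3.0e8/2 = 4.4e6 m/s
T = 2πr/v = 7.6e-17 s = 76 as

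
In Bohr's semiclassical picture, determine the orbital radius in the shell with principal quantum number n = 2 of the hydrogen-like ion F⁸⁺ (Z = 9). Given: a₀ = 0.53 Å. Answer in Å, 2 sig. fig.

0.24 Å

r_n = n²a₀/Z = 2² × 0.53 / 9
    = 4 × 0.53 / 9 = 0.24 Å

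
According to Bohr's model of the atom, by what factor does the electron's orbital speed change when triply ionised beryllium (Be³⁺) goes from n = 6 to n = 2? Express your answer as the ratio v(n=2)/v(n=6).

v ∝ Z^1 · n^-1; with Z fixed, v ∝ n^-1.
v(n=2)/v(n=6) = (2/6)^-1 = 3

3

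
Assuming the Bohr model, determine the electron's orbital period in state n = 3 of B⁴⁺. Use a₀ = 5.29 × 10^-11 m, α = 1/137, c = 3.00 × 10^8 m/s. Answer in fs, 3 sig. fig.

0.164 fs

r = n²a₀/Z = 3²·5.29 × 10^-11/5 = 9.52 × 10^-11 m
v = Zαc/n = 5·0.00730·3.00 × 10^8/3 = 3.65 × 10^6 m/s
T = 2πr/v = 1.64 × 10^-16 s = 0.164 fs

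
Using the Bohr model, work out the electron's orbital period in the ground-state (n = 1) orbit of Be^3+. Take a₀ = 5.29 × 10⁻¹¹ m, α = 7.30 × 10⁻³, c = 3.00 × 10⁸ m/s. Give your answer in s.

r = n²a₀/Z = 1²·5.29 × 10⁻¹¹/4 = 1.32 × 10⁻¹¹ m
v = Zαc/n = 4·0.00730·3.00 × 10⁸/1 = 8.76 × 10⁶ m/s
T = 2πr/v = 9.49 × 10⁻¹⁸ s

9.49 × 10⁻¹⁸ s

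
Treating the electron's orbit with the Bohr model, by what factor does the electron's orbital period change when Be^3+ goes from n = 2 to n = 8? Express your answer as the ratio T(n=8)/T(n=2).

T ∝ Z^-2 · n^3; with Z fixed, T ∝ n^3.
T(n=8)/T(n=2) = (8/2)^3 = 64

64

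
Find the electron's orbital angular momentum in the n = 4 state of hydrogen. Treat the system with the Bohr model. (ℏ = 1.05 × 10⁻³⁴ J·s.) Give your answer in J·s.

L_n = nℏ = 4 × 1.05 × 10⁻³⁴ = 4.20 × 10⁻³⁴ J·s

4.20 × 10⁻³⁴ J·s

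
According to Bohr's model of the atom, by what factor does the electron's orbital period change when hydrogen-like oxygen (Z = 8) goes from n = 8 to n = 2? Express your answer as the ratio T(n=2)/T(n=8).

1/64

T ∝ Z^-2 · n^3; with Z fixed, T ∝ n^3.
T(n=2)/T(n=8) = (2/8)^3 = 1/64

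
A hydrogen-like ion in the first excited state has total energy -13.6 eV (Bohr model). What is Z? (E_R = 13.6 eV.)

E_n = −E_R Z²/n² ⇒ Z² = −E_n n²/E_R = 13.6 × 2² / 13.6 ≈ 4.00
Z = 2

2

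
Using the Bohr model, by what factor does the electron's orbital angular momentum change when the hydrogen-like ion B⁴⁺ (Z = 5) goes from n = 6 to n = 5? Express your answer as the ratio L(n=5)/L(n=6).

5/6

L = nℏ depends only on n, so L ∝ n.
L(n=5)/L(n=6) = (5/6)^1 = 5/6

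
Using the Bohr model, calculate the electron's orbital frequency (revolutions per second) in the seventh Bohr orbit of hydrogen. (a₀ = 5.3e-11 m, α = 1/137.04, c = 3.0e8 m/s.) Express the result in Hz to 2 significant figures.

r = n²a₀/Z = 2.6e-9 m, v = Zαc/n = 3.1e5 m/s
f = v/(2πr) = 1.9e13 Hz

1.9e13 Hz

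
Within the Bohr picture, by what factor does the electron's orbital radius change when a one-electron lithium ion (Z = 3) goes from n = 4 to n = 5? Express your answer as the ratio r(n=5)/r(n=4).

r ∝ Z^-1 · n^2; with Z fixed, r ∝ n^2.
r(n=5)/r(n=4) = (5/4)^2 = 25/16

25/16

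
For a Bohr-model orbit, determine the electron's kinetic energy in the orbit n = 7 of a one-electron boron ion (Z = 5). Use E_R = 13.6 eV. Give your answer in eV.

6.94 eV

For a Coulomb orbit the virial theorem gives K = −E_n.
E_n = −E_R·Z²/n², so K = E_R·Z²/n² = 13.6 × 5²/7² = 6.94 eV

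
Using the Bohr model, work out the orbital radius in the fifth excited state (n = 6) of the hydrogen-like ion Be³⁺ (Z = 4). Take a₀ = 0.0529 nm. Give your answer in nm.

0.476 nm

r_n = n²a₀/Z = 6² × 0.0529 / 4
    = 36 × 0.0529 / 4 = 0.476 nm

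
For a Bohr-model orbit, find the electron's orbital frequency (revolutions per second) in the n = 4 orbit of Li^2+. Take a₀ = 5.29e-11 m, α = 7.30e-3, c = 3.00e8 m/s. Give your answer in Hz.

9.27e14 Hz

r = n²a₀/Z = 2.82e-10 m, v = Zαc/n = 1.64e6 m/s
f = v/(2πr) = 9.27e14 Hz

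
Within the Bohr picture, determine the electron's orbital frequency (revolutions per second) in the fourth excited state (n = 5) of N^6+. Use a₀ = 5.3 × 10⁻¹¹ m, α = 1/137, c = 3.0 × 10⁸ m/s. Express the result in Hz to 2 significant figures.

2.6 × 10¹⁵ Hz

r = n²a₀/Z = 1.9 × 10⁻¹⁰ m, v = Zαc/n = 3.1 × 10⁶ m/s
f = v/(2πr) = 2.6 × 10¹⁵ Hz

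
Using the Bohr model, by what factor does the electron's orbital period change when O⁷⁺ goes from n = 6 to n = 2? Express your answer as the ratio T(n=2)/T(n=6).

T ∝ Z^-2 · n^3; with Z fixed, T ∝ n^3.
T(n=2)/T(n=6) = (2/6)^3 = 1/27

1/27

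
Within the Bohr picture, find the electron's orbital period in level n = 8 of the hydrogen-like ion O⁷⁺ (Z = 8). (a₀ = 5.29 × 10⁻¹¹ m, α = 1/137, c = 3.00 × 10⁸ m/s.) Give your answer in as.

r = n²a₀/Z = 8²·5.29 × 10⁻¹¹/8 = 4.23 × 10⁻¹⁰ m
v = Zαc/n = 8·0.00730·3.00 × 10⁸/8 = 2.19 × 10⁶ m/s
T = 2πr/v = 1.21 × 10⁻¹⁵ s = 1210 as

1210 as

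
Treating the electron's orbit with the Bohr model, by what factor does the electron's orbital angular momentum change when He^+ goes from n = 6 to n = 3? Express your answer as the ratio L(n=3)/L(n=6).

1/2

L = nℏ depends only on n, so L ∝ n.
L(n=3)/L(n=6) = (3/6)^1 = 1/2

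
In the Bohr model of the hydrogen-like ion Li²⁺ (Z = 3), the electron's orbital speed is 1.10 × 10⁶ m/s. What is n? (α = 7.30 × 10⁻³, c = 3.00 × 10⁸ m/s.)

6

v_n = Zαc/n ⇒ n = Zαc/v = 3 × 0.00730 × 3.00 × 10⁸ / 1.10 × 10⁶ ≈ 5.97
n = 6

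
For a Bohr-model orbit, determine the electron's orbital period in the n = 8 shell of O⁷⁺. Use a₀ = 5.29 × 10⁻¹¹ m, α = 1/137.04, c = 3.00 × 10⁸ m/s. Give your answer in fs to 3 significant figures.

1.21 fs

r = n²a₀/Z = 8²·5.29 × 10⁻¹¹/8 = 4.23 × 10⁻¹⁰ m
v = Zαc/n = 8·0.00730·3.00 × 10⁸/8 = 2.19 × 10⁶ m/s
T = 2πr/v = 1.21 × 10⁻¹⁵ s = 1.21 fs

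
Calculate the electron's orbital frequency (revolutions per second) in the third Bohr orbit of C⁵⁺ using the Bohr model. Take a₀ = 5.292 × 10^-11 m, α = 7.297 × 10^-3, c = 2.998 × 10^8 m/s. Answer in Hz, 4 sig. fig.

r = n²a₀/Z = 7.938 × 10^-11 m, v = Zαc/n = 4.375 × 10^6 m/s
f = v/(2πr) = 8.772 × 10^15 Hz

8.772 × 10^15 Hz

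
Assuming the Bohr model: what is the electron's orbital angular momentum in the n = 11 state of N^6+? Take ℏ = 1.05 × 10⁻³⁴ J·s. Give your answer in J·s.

L_n = nℏ = 11 × 1.05 × 10⁻³⁴ = 1.16 × 10⁻³³ J·s

1.16 × 10⁻³³ J·s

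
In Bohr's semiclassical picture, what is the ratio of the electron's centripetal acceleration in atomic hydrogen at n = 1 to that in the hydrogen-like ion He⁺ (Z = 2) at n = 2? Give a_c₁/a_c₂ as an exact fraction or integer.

a_c ∝ Z^3 · n^-4
a_c₁/a_c₂ = (1/2)^3 · (1/2)^-4 = 2

2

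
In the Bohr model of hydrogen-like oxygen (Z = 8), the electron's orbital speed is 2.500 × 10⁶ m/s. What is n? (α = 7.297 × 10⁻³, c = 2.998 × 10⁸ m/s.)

7

v_n = Zαc/n ⇒ n = Zαc/v = 8 × 0.007297 × 2.998 × 10⁸ / 2.500 × 10⁶ ≈ 7.00
n = 7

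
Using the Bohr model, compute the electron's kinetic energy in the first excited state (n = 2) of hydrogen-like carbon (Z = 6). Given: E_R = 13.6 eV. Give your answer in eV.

122 eV

For a Coulomb orbit the virial theorem gives K = −E_n.
E_n = −E_R·Z²/n², so K = E_R·Z²/n² = 13.6 × 6²/2² = 122 eV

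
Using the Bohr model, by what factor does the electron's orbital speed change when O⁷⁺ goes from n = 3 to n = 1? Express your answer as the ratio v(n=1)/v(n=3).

v ∝ Z^1 · n^-1; with Z fixed, v ∝ n^-1.
v(n=1)/v(n=3) = (1/3)^-1 = 3

3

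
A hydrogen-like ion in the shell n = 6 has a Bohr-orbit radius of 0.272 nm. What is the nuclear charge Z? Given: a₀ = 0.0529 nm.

7

r_n = n²a₀/Z ⇒ Z = n²a₀/r = 6² × 0.0529 / 0.272 ≈ 7.00
Z = 7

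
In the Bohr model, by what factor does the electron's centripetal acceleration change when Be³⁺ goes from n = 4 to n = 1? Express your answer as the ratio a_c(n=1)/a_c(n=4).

256

a_c ∝ Z^3 · n^-4; with Z fixed, a_c ∝ n^-4.
a_c(n=1)/a_c(n=4) = (1/4)^-4 = 256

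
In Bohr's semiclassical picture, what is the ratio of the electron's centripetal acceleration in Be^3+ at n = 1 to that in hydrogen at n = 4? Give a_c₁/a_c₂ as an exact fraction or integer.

16384

a_c ∝ Z^3 · n^-4
a_c₁/a_c₂ = (4/1)^3 · (1/4)^-4 = 16384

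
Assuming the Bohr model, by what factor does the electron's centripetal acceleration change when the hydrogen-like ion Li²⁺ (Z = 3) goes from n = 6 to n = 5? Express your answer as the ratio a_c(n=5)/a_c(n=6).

1296/625

a_c ∝ Z^3 · n^-4; with Z fixed, a_c ∝ n^-4.
a_c(n=5)/a_c(n=6) = (5/6)^-4 = 1296/625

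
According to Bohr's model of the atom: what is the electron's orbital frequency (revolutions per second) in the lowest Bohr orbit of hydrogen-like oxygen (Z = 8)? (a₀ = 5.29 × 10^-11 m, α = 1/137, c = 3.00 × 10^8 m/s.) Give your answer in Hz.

4.22 × 10^17 Hz

r = n²a₀/Z = 6.61 × 10^-12 m, v = Zαc/n = 1.75 × 10^7 m/s
f = v/(2πr) = 4.22 × 10^17 Hz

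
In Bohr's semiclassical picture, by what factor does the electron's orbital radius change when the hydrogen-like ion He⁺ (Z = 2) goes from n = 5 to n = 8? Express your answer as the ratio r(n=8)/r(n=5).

r ∝ Z^-1 · n^2; with Z fixed, r ∝ n^2.
r(n=8)/r(n=5) = (8/5)^2 = 64/25

64/25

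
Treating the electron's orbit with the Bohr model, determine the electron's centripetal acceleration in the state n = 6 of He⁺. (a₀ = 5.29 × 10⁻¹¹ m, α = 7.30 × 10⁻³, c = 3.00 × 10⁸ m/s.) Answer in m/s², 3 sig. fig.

5.60 × 10²⁰ m/s²

r = n²a₀/Z = 9.52 × 10⁻¹⁰ m, v = Zαc/n = 7.30 × 10⁵ m/s
a = v²/r = (7.30 × 10⁵)² / 9.52 × 10⁻¹⁰ = 5.60 × 10²⁰ m/s²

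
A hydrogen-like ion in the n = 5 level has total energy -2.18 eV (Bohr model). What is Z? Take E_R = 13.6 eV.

2

E_n = −E_R Z²/n² ⇒ Z² = −E_n n²/E_R = 2.18 × 5² / 13.6 ≈ 4.01
Z = 2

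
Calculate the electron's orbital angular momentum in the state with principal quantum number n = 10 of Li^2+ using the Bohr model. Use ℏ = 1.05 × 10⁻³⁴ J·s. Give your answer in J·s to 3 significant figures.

L_n = nℏ = 10 × 1.05 × 10⁻³⁴ = 1.05 × 10⁻³³ J·s

1.05 × 10⁻³³ J·s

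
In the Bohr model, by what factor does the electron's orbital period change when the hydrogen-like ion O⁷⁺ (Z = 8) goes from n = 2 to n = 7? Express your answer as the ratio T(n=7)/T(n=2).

343/8

T ∝ Z^-2 · n^3; with Z fixed, T ∝ n^3.
T(n=7)/T(n=2) = (7/2)^3 = 343/8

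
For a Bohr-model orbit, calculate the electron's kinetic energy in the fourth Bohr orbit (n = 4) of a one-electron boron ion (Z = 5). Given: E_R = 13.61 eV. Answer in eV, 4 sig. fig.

For a Coulomb orbit the virial theorem gives K = −E_n.
E_n = −E_R·Z²/n², so K = E_R·Z²/n² = 13.61 × 5²/4² = 21.27 eV

21.27 eV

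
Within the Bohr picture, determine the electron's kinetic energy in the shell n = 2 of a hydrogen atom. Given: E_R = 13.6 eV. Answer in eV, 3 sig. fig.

For a Coulomb orbit the virial theorem gives K = −E_n.
E_n = −E_R·Z²/n², so K = E_R·Z²/n² = 13.6 × 1²/2² = 3.40 eV

3.40 eV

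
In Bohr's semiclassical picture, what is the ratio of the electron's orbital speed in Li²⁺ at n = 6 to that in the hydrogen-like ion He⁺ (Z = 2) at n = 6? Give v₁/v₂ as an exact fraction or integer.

3/2

v ∝ Z^1 · n^-1
v₁/v₂ = (3/2)^1 · (6/6)^-1 = 3/2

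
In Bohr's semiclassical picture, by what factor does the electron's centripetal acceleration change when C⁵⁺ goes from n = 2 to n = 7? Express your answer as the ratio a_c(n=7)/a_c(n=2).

a_c ∝ Z^3 · n^-4; with Z fixed, a_c ∝ n^-4.
a_c(n=7)/a_c(n=2) = (7/2)^-4 = 16/2401

16/2401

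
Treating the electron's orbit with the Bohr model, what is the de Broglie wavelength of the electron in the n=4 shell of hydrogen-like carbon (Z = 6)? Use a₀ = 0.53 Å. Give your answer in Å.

2.2 Å

The Bohr quantisation condition is nλ = 2πr_n.
r_n = n²a₀/Z = 1.4 Å
λ = 2πr_n/n = 2π·1.4/4 = 2.2 Å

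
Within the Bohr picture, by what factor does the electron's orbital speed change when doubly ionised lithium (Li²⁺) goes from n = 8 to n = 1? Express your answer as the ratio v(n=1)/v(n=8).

v ∝ Z^1 · n^-1; with Z fixed, v ∝ n^-1.
v(n=1)/v(n=8) = (1/8)^-1 = 8

8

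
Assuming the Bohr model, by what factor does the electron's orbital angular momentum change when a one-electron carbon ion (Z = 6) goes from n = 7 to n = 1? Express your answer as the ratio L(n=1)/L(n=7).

L = nℏ depends only on n, so L ∝ n.
L(n=1)/L(n=7) = (1/7)^1 = 1/7

1/7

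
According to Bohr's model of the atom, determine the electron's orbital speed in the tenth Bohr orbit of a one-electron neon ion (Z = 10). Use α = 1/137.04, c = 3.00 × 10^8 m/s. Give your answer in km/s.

v_n = Zαc/n = 10 × 0.00730 × 3.00 × 10^8 / 10
    = 2190 km/s

2190 km/s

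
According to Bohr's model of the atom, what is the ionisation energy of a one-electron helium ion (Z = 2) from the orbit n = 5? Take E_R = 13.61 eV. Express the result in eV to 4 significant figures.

E_n = −E_R·Z²/n² = −13.61 × 2²/5² eV = -2.178 eV
Ionisation energy = −E_n = 2.178 eV

2.178 eV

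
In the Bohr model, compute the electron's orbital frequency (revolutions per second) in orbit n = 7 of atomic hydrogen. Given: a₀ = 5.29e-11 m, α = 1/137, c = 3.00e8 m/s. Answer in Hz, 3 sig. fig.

r = n²a₀/Z = 2.59e-9 m, v = Zαc/n = 3.13e5 m/s
f = v/(2πr) = 1.92e13 Hz

1.92e13 Hz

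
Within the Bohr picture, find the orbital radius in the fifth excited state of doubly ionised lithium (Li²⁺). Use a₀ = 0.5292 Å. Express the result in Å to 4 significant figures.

r_n = n²a₀/Z = 6² × 0.5292 / 3
    = 36 × 0.5292 / 3 = 6.350 Å

6.350 Å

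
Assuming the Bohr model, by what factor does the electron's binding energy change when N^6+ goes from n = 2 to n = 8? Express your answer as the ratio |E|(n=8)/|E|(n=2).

|E| ∝ Z^2 · n^-2; with Z fixed, |E| ∝ n^-2.
|E|(n=8)/|E|(n=2) = (8/2)^-2 = 1/16

1/16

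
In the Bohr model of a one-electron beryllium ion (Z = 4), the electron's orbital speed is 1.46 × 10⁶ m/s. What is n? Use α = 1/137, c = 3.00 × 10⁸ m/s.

6

v_n = Zαc/n ⇒ n = Zαc/v = 4 × 0.00730 × 3.00 × 10⁸ / 1.46 × 10⁶ ≈ 6.00
n = 6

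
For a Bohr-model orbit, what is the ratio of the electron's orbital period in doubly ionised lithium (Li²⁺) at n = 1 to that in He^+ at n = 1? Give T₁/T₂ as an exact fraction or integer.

T ∝ Z^-2 · n^3
T₁/T₂ = (3/2)^-2 · (1/1)^3 = 4/9

4/9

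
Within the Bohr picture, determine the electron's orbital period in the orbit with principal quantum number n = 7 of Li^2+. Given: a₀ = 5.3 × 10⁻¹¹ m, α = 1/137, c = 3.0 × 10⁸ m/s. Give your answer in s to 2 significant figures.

r = n²a₀/Z = 7²·5.3 × 10⁻¹¹/3 = 8.7 × 10⁻¹⁰ m
v = Zαc/n = 3·0.0073·3.0 × 10⁸/7 = 9.4 × 10⁵ m/s
T = 2πr/v = 5.8 × 10⁻¹⁵ s

5.8 × 10⁻¹⁵ s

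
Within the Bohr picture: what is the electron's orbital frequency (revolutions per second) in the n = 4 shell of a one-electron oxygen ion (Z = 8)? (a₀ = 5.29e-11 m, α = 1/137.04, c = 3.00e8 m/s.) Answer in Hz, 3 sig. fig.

r = n²a₀/Z = 1.06e-10 m, v = Zαc/n = 4.38e6 m/s
f = v/(2πr) = 6.59e15 Hz

6.59e15 Hz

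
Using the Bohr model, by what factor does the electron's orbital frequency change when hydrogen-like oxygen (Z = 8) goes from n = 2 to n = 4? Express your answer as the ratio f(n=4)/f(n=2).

f ∝ Z^2 · n^-3; with Z fixed, f ∝ n^-3.
f(n=4)/f(n=2) = (4/2)^-3 = 1/8

1/8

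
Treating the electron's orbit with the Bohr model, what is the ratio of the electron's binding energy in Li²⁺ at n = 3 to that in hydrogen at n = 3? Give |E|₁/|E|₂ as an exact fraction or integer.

9

|E| ∝ Z^2 · n^-2
|E|₁/|E|₂ = (3/1)^2 · (3/3)^-2 = 9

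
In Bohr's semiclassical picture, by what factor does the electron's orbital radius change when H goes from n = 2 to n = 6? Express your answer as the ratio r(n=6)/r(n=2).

r ∝ Z^-1 · n^2; with Z fixed, r ∝ n^2.
r(n=6)/r(n=2) = (6/2)^2 = 9

9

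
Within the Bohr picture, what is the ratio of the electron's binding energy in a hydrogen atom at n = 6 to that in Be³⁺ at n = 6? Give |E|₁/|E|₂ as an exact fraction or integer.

|E| ∝ Z^2 · n^-2
|E|₁/|E|₂ = (1/4)^2 · (6/6)^-2 = 1/16

1/16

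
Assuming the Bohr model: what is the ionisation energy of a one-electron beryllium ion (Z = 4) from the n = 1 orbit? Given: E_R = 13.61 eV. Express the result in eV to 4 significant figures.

217.8 eV

E_n = −E_R·Z²/n² = −13.61 × 4²/1² eV = -217.8 eV
Ionisation energy = −E_n = 217.8 eV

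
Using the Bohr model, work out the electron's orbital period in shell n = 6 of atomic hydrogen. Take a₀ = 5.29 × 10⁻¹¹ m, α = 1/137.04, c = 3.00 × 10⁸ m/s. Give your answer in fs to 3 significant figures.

32.8 fs

r = n²a₀/Z = 6²·5.29 × 10⁻¹¹/1 = 1.90 × 10⁻⁹ m
v = Zαc/n = 1·0.00730·3.00 × 10⁸/6 = 3.65 × 10⁵ m/s
T = 2πr/v = 3.28 × 10⁻¹⁴ s = 32.8 fs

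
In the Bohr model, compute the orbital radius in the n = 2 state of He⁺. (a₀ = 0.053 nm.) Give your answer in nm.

0.11 nm

r_n = n²a₀/Z = 2² × 0.053 / 2
    = 4 × 0.053 / 2 = 0.11 nm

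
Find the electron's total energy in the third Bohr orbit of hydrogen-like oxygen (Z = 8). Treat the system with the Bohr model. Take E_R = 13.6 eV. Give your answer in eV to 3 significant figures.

E_n = −E_R·Z²/n² = −13.6 × 8²/3² = -96.7 eV

-96.7 eV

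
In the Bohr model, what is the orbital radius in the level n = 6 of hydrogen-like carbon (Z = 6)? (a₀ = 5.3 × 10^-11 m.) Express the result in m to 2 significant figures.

r_n = n²a₀/Z = 6² × 5.3 × 10^-11 / 6
    = 36 × 5.3 × 10^-11 / 6 = 3.2 × 10^-10 m

3.2 × 10^-10 m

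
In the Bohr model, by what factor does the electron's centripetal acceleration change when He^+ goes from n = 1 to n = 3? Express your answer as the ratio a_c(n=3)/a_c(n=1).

1/81

a_c ∝ Z^3 · n^-4; with Z fixed, a_c ∝ n^-4.
a_c(n=3)/a_c(n=1) = (3/1)^-4 = 1/81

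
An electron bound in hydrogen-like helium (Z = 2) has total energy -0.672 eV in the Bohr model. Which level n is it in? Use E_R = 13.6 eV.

E_n = −E_R Z²/n² ⇒ n² = E_R Z²/(−E_n) = 13.6 × 2² / 0.672 ≈ 80.95
n = 9

9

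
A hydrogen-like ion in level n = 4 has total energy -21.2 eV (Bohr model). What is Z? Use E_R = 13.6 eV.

E_n = −E_R Z²/n² ⇒ Z² = −E_n n²/E_R = 21.2 × 4² / 13.6 ≈ 24.94
Z = 5

5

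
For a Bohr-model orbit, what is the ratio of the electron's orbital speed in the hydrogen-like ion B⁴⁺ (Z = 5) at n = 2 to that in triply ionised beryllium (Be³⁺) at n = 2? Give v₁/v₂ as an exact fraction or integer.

v ∝ Z^1 · n^-1
v₁/v₂ = (5/4)^1 · (2/2)^-1 = 5/4

5/4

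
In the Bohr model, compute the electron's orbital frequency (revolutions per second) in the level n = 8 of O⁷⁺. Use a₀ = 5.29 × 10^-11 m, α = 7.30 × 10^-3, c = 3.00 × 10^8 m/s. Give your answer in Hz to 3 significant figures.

r = n²a₀/Z = 4.23 × 10^-10 m, v = Zαc/n = 2.19 × 10^6 m/s
f = v/(2πr) = 8.24 × 10^14 Hz

8.24 × 10^14 Hz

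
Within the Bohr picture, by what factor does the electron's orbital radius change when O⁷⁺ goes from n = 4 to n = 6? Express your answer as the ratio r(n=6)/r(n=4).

9/4

r ∝ Z^-1 · n^2; with Z fixed, r ∝ n^2.
r(n=6)/r(n=4) = (6/4)^2 = 9/4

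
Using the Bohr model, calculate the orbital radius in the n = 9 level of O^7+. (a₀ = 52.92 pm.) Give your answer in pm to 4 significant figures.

r_n = n²a₀/Z = 9² × 52.92 / 8
    = 81 × 52.92 / 8 = 535.8 pm

535.8 pm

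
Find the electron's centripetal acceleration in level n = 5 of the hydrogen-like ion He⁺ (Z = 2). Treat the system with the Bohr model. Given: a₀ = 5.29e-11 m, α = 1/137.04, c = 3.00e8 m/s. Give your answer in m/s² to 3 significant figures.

1.16e21 m/s²

r = n²a₀/Z = 6.61e-10 m, v = Zαc/n = 8.76e5 m/s
a = v²/r = (8.76e5)² / 6.61e-10 = 1.16e21 m/s²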